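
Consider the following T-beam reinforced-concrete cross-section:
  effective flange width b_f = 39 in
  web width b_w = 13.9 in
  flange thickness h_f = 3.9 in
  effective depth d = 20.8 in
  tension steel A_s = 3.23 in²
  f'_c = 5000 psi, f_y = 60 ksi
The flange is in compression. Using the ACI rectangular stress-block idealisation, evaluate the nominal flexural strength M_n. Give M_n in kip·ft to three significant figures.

Tension: T = A_s f_y = 3.23 × 60 = 193.8 kips.
Try a within the flange: a = T/(0.85 f'_c b_f) = 193.8/(0.85 × 5 × 39) = 1.169 in.
Since a = 1.169 ≤ h_f = 3.9 in, the stress block lies entirely in the flange; analyse as a rectangular beam of width b_f.
M_n = T(d − a/2) = 193.8 × (20.8 − 0.5845) = 3917.8 kip·in.
M_n = 3917.8/12 = 326.48 kip·ft.

M_n ≈ 326 kip·ft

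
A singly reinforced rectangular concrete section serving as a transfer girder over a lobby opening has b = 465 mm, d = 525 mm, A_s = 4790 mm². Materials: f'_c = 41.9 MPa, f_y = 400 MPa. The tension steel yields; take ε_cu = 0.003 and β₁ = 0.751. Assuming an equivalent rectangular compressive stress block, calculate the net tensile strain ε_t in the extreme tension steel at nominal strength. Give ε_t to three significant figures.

ε_t ≈ 0.00722

a = A_s f_y/(0.85 f'_c b) = 115.69 mm.
β₁ = 0.751, so c = a/β₁ = 115.69/0.751 = 154.05 mm.
From the linear strain diagram with ε_cu = 0.003: ε_t = 0.003 (d − c)/c = 0.003 × (525 − 154.05)/154.05 = 0.00722.
Since ε_t ≥ 0.005, the section is tension-controlled.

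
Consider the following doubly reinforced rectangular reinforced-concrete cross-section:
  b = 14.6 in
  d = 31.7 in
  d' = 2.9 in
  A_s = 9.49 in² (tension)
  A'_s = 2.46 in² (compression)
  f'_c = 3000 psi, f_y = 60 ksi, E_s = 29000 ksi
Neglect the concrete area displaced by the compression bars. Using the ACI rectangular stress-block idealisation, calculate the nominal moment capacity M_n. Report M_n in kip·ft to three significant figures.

Assume both steels yield.
a = (A_s − A'_s) f_y/(0.85 f'_c b) = (9.49 − 2.46) × 60/(0.85 × 3 × 14.6) = 11.330 in.
c = a/β₁ = 11.330/0.85 = 13.329 in; ε'_s = 0.003(c − d')/c = 0.0023 ≥ ε_y = 0.0021, so the compression steel yields.
M_n = (A_s − A'_s) f_y (d − a/2) + A'_s f_y (d − d') = 421.8 × (31.7 − 5.665) + 147.6 × (31.7 − 2.9) = 10981.6 + 4250.9 = 15232.5 kip·in = 15232.5/12 = 1269.38 kip·ft.

M_n ≈ 1270 kip·ft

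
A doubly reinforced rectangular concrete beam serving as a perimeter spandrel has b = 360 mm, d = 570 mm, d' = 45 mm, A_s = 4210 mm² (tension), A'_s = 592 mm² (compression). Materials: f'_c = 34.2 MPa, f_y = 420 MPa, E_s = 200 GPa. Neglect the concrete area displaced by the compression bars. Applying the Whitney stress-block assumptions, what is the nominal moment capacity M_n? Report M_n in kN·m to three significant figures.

Assume both tension and compression steel yield.
Net tension couple steel: A_s − A'_s = 3618 mm².
a = (A_s − A'_s) f_y / (0.85 f'_c b) = 1519560/(0.85 × 34.2 × 360) = 145.20 mm.
c = a/β₁ = 145.20/0.806 = 180.15 mm; ε'_s = 0.003(c − d')/c = 0.0023 ≥ f_y/E_s = 0.0021, so compression steel does yield.
M_n = (A_s − A'_s) f_y (d − a/2) + A'_s f_y (d − d') = [1519560 × (570 − 72.6) + 248640 × (570 − 45)] × 10⁻⁶ = 755.83 + 130.54 = 886.37 kN·m.

M_n ≈ 886 kN·m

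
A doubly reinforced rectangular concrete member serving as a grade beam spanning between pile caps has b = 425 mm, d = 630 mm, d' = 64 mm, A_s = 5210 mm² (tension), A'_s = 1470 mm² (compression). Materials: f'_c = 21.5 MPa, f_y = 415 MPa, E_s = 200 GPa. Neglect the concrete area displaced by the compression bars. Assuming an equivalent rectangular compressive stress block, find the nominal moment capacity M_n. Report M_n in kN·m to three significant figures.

Assume both tension and compression steel yield.
Net tension couple steel: A_s − A'_s = 3740 mm².
a = (A_s − A'_s) f_y / (0.85 f'_c b) = 1552100/(0.85 × 21.5 × 425) = 199.84 mm.
c = a/β₁ = 199.84/0.85 = 235.11 mm; ε'_s = 0.003(c − d')/c = 0.0022 ≥ f_y/E_s = 0.0021, so compression steel does yield.
M_n = (A_s − A'_s) f_y (d − a/2) + A'_s f_y (d − d') = [1552100 × (630 − 99.92) + 610050 × (630 − 64)] × 10⁻⁶ = 822.74 + 345.29 = 1168.03 kN·m.

M_n ≈ 1170 kN·m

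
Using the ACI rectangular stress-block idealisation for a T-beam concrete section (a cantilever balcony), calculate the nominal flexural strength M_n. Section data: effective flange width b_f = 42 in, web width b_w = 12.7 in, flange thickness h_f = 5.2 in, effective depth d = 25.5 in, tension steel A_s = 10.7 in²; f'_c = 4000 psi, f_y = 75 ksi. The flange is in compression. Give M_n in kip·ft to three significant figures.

Tension: T = A_s f_y = 10.7 × 75 = 802.5 kips.
Try a within the flange: a = T/(0.85 f'_c b_f) = 802.5/(0.85 × 4 × 42) = 5.620 in.
a = 5.620 > h_f = 5.2 in: the block extends into the web. Split into flange-overhang and web parts.
C_f = 0.85 f'_c (b_f − b_w) h_f = 0.85 × 4 × (42 − 12.7) × 5.2 = 518.0 kips.
Remaining web compression depth: a_w = (T − C_f)/(0.85 f'_c b_w) = (802.5 − 518.0)/(0.85 × 4 × 12.7) = 6.589 in.
M_n = C_f(d − h_f/2) + (T − C_f)(d − a_w/2) = 518.0 × (25.5 − 2.6) + 284.5 × (25.5 − 3.2945) = 11862.2 + 6317.5 = 18179.7 kip·in.
M_n = 18179.7/12 = 1514.98 kip·ft.

M_n ≈ 1510 kip·ft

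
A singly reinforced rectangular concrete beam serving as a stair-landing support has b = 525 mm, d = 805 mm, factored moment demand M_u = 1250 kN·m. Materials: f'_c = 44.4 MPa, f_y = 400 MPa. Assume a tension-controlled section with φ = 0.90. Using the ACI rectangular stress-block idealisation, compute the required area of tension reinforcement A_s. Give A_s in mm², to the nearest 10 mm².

M_n = M_u/φ = 1250/0.90 = 1388.89 kN·m.
With M_n = 0.85 f'_c a b (d − a/2), solve the quadratic for a:
a = d − √(d² − 2M_n/(0.85 f'_c b)) = 805 − √(805² − 2 × 1388.89×10⁶/(0.85 × 44.4 × 525)) = 92.38 mm.
A_s = 0.85 f'_c a b / f_y = 0.85 × 44.4 × 92.38 × 525 / 400 = 4575.9 mm².

A_s ≈ 4580 mm²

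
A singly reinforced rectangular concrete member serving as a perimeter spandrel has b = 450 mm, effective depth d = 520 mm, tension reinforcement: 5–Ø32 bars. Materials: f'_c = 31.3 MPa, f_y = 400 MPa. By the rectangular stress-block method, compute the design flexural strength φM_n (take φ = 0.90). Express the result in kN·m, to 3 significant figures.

A_s = 5 × 804 = 4020 mm².
T = A_s f_y = 4020 × 400 = 1608000 N = 1608 kN.
From C = T: a = T/(0.85 f'_c b) = 1608000/(0.85 × 31.3 × 450) = 134.31 mm.
M_n = T(d − a/2) = 1608 kN × (520 − 67.155) mm = 728.17 kN·m.
φM_n = 0.90 × 728.17 = 655.35 kN·m.

φM_n ≈ 655 kN·m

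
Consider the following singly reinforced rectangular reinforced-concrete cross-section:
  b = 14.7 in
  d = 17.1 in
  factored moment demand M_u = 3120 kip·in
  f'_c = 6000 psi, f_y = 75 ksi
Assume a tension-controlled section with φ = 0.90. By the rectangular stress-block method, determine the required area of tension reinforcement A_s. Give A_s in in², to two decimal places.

M_n = M_u/φ = 3120/0.90 = 3466.67 kip·in.
From M_n = 0.85 f'_c a b (d − a/2):
a = d − √(d² − 2M_n/(0.85 f'_c b)) = 17.1 − √(17.1² − 2 × 3466.67/(0.85 × 6 × 14.7)) = 2.960 in.
A_s = 0.85 f'_c a b / f_y = 0.85 × 6 × 2.960 × 14.7 / 75 = 2.959 in².

A_s ≈ 2.96 in²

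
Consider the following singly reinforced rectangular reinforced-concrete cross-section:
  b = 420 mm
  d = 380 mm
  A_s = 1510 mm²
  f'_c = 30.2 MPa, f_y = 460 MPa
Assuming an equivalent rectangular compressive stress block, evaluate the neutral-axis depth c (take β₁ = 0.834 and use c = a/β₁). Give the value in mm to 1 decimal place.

c ≈ 77.2 mm

T = A_s f_y = 1510 × 460 = 694600 N = 694.6 kN.
Setting C = 0.85 f'_c a b equal to T: a = 694600/(0.85 × 30.2 × 420) = 64.426 mm.
With β₁ = 0.834, c = a/β₁ = 64.426/0.834 = 77.2 mm.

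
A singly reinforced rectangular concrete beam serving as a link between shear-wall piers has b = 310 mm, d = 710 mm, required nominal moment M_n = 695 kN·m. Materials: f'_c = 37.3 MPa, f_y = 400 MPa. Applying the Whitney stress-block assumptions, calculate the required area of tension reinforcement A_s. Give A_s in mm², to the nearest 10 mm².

A_s ≈ 2650 mm²

With M_n = 0.85 f'_c a b (d − a/2), solve the quadratic for a:
a = d − √(d² − 2M_n/(0.85 f'_c b)) = 710 − √(710² − 2 × 695×10⁶/(0.85 × 37.3 × 310)) = 107.77 mm.
A_s = 0.85 f'_c a b / f_y = 0.85 × 37.3 × 107.77 × 310 / 400 = 2648.1 mm².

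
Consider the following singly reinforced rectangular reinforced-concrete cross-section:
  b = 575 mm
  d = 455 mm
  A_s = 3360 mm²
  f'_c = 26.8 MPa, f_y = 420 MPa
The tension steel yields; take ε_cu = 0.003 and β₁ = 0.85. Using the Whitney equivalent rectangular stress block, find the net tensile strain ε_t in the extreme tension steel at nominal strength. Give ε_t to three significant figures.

a = A_s f_y/(0.85 f'_c b) = 107.74 mm.
β₁ = 0.85, so c = a/β₁ = 107.74/0.85 = 126.75 mm.
From the linear strain diagram with ε_cu = 0.003: ε_t = 0.003 (d − c)/c = 0.003 × (455 − 126.75)/126.75 = 0.00777.
Since ε_t ≥ 0.005, the section is tension-controlled.

ε_t ≈ 0.00777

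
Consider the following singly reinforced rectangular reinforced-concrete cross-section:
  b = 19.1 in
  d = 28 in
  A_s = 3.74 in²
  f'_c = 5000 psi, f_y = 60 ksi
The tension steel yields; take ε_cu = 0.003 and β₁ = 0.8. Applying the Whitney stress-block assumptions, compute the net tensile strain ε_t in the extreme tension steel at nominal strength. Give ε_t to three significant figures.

ε_t ≈ 0.0213

a = A_s f_y/(0.85 f'_c b) = 2.764 in.
β₁ = 0.8, so c = a/β₁ = 2.764/0.8 = 3.455 in.
From the linear strain diagram with ε_cu = 0.003: ε_t = 0.003 (d − c)/c = 0.003 × (28 − 3.455)/3.455 = 0.0213.
Since ε_t ≥ 0.005, the section is tension-controlled.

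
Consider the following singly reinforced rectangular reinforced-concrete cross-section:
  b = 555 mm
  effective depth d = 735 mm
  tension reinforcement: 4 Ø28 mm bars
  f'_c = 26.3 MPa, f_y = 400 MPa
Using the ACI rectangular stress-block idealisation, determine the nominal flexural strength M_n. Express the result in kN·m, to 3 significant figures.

M_n ≈ 685 kN·m

A_s = 4 × 616 = 2464 mm².
T = A_s f_y = 2464 × 400 = 985600 N = 985.6 kN.
From C = T: a = T/(0.85 f'_c b) = 985600/(0.85 × 26.3 × 555) = 79.44 mm.
M_n = T(d − a/2) = 985.6 kN × (735 − 39.72) mm = 685.27 kN·m.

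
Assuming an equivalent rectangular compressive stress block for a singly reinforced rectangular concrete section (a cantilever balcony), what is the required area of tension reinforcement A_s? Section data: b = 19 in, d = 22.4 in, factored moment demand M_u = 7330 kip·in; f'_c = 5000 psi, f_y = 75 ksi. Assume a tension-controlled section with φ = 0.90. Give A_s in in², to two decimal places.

M_n = M_u/φ = 7330/0.90 = 8144.44 kip·in.
From M_n = 0.85 f'_c a b (d − a/2):
a = d − √(d² − 2M_n/(0.85 f'_c b)) = 22.4 − √(22.4² − 2 × 8144.44/(0.85 × 5 × 19)) = 5.078 in.
A_s = 0.85 f'_c a b / f_y = 0.85 × 5 × 5.078 × 19 / 75 = 5.467 in².

A_s ≈ 5.47 in²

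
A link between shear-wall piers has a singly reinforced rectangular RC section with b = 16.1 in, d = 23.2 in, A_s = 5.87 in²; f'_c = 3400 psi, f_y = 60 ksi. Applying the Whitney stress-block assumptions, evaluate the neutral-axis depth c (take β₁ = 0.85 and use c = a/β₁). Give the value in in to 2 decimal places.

c ≈ 8.91 in

T = A_s f_y = 5.87 × 60 = 352.2 kips.
a = T/(0.85 f'_c b) = 352.2/(0.85 × 3.4 × 16.1) = 7.5695 in.
With β₁ = 0.85, c = a/β₁ = 7.5695/0.85 = 8.91 in.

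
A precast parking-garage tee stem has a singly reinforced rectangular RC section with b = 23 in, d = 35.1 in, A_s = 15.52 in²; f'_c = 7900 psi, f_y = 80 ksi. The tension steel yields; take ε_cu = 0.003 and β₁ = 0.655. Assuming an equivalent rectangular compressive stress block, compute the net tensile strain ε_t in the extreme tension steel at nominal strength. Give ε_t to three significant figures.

ε_t ≈ 0.00558

a = A_s f_y/(0.85 f'_c b) = 8.039 in.
β₁ = 0.655, so c = a/β₁ = 8.039/0.655 = 12.273 in.
From the linear strain diagram with ε_cu = 0.003: ε_t = 0.003 (d − c)/c = 0.003 × (35.1 − 12.273)/12.273 = 0.00558.
Since ε_t ≥ 0.005, the section is tension-controlled.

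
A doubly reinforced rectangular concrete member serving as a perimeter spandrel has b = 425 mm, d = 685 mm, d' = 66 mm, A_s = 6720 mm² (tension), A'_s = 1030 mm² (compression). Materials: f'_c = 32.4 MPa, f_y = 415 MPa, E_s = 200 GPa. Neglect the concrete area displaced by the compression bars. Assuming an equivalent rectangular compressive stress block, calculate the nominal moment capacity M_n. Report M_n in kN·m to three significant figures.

M_n ≈ 1640 kN·m

Assume both tension and compression steel yield.
Net tension couple steel: A_s − A'_s = 5690 mm².
a = (A_s − A'_s) f_y / (0.85 f'_c b) = 2361350/(0.85 × 32.4 × 425) = 201.75 mm.
c = a/β₁ = 201.75/0.819 = 246.34 mm; ε'_s = 0.003(c − d')/c = 0.0022 ≥ f_y/E_s = 0.0021, so compression steel does yield.
M_n = (A_s − A'_s) f_y (d − a/2) + A'_s f_y (d − d') = [2361350 × (685 − 100.875) + 427450 × (685 − 66)] × 10⁻⁶ = 1379.32 + 264.59 = 1643.91 kN·m.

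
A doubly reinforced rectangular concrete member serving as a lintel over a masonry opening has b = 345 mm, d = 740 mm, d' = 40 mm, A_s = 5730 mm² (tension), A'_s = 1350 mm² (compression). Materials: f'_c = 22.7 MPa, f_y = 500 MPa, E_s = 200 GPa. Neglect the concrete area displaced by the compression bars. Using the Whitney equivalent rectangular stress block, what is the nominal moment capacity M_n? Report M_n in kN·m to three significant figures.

M_n ≈ 1730 kN·m

Assume both tension and compression steel yield.
Net tension couple steel: A_s − A'_s = 4380 mm².
a = (A_s − A'_s) f_y / (0.85 f'_c b) = 2190000/(0.85 × 22.7 × 345) = 328.99 mm.
c = a/β₁ = 328.99/0.85 = 387.05 mm; ε'_s = 0.003(c − d')/c = 0.0027 ≥ f_y/E_s = 0.0025, so compression steel does yield.
M_n = (A_s − A'_s) f_y (d − a/2) + A'_s f_y (d − d') = [2190000 × (740 − 164.495) + 675000 × (740 − 40)] × 10⁻⁶ = 1260.36 + 472.50 = 1732.86 kN·m.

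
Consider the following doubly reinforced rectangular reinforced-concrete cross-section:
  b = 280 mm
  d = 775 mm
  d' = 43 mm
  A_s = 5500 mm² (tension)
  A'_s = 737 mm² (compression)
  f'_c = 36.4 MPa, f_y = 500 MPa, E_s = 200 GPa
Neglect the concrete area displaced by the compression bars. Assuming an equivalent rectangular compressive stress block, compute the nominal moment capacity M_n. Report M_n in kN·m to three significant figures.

Assume both tension and compression steel yield.
Net tension couple steel: A_s − A'_s = 4763 mm².
a = (A_s − A'_s) f_y / (0.85 f'_c b) = 2381500/(0.85 × 36.4 × 280) = 274.90 mm.
c = a/β₁ = 274.90/0.79 = 347.97 mm; ε'_s = 0.003(c − d')/c = 0.0026 ≥ f_y/E_s = 0.0025, so compression steel does yield.
M_n = (A_s − A'_s) f_y (d − a/2) + A'_s f_y (d − d') = [2381500 × (775 − 137.45) + 368500 × (775 − 43)] × 10⁻⁶ = 1518.33 + 269.74 = 1788.07 kN·m.

M_n ≈ 1790 kN·m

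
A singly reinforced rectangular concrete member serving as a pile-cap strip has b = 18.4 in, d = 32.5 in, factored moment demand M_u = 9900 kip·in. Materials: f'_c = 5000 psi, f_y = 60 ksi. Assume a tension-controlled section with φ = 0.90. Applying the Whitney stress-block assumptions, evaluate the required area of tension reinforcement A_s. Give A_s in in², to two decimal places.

A_s ≈ 6.08 in²

M_n = M_u/φ = 9900/0.90 = 11000 kip·in.
From M_n = 0.85 f'_c a b (d − a/2):
a = d − √(d² − 2M_n/(0.85 f'_c b)) = 32.5 − √(32.5² − 2 × 11000/(0.85 × 5 × 18.4)) = 4.663 in.
A_s = 0.85 f'_c a b / f_y = 0.85 × 5 × 4.663 × 18.4 / 60 = 6.077 in².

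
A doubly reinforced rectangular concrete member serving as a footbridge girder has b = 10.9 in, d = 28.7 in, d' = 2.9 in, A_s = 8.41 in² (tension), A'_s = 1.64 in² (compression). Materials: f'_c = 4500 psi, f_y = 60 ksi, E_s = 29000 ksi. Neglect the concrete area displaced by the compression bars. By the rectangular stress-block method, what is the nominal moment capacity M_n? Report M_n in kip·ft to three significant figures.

M_n ≈ 1020 kip·ft

Assume both steels yield.
a = (A_s − A'_s) f_y/(0.85 f'_c b) = (8.41 − 1.64) × 60/(0.85 × 4.5 × 10.9) = 9.743 in.
c = a/β₁ = 9.743/0.825 = 11.810 in; ε'_s = 0.003(c − d')/c = 0.0023 ≥ ε_y = 0.0021, so the compression steel yields.
M_n = (A_s − A'_s) f_y (d − a/2) + A'_s f_y (d − d') = 406.2 × (28.7 − 4.8715) + 98.4 × (28.7 − 2.9) = 9679.1 + 2538.7 = 12217.8 kip·in = 12217.8/12 = 1018.15 kip·ft.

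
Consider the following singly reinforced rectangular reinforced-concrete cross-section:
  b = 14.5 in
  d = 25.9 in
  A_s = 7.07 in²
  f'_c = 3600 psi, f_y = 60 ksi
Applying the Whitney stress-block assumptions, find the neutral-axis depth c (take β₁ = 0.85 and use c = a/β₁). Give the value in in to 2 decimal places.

c ≈ 11.25 in

T = A_s f_y = 7.07 × 60 = 424.2 kips.
a = T/(0.85 f'_c b) = 424.2/(0.85 × 3.6 × 14.5) = 9.5605 in.
With β₁ = 0.85, c = a/β₁ = 9.5605/0.85 = 11.25 in.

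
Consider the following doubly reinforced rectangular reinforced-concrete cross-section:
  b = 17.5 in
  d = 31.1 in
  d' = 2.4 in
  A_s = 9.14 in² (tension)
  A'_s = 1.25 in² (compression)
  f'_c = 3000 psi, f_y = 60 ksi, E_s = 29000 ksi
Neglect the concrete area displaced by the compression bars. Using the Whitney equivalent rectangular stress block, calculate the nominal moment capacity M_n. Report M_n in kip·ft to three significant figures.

Assume both steels yield.
a = (A_s − A'_s) f_y/(0.85 f'_c b) = (9.14 − 1.25) × 60/(0.85 × 3 × 17.5) = 10.608 in.
c = a/β₁ = 10.608/0.85 = 12.480 in; ε'_s = 0.003(c − d')/c = 0.0024 ≥ ε_y = 0.0021, so the compression steel yields.
M_n = (A_s − A'_s) f_y (d − a/2) + A'_s f_y (d − d') = 473.4 × (31.1 − 5.304) + 75 × (31.1 − 2.4) = 12211.8 + 2152.5 = 14364.3 kip·in = 14364.3/12 = 1197.03 kip·ft.

M_n ≈ 1200 kip·ft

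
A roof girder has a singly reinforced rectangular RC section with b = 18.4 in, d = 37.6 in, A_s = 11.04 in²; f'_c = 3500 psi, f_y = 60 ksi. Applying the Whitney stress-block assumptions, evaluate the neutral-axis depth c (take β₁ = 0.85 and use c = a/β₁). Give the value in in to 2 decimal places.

T = A_s f_y = 11.04 × 60 = 662.4 kips.
a = T/(0.85 f'_c b) = 662.4/(0.85 × 3.5 × 18.4) = 12.1008 in.
With β₁ = 0.85, c = a/β₁ = 12.1008/0.85 = 14.24 in.

c ≈ 14.24 in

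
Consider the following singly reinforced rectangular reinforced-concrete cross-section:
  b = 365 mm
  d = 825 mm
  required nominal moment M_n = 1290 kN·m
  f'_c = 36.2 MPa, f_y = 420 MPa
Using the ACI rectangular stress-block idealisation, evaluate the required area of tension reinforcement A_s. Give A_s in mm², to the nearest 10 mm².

With M_n = 0.85 f'_c a b (d − a/2), solve the quadratic for a:
a = d − √(d² − 2M_n/(0.85 f'_c b)) = 825 − √(825² − 2 × 1290×10⁶/(0.85 × 36.2 × 365)) = 153.51 mm.
A_s = 0.85 f'_c a b / f_y = 0.85 × 36.2 × 153.51 × 365 / 420 = 4104.9 mm².

A_s ≈ 4100 mm²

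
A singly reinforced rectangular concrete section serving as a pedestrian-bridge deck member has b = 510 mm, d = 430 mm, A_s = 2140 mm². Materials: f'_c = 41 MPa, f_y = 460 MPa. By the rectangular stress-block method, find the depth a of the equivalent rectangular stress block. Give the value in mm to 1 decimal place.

T = A_s f_y = 2140 × 460 = 984400 N = 984.4 kN.
Setting C = 0.85 f'_c a b equal to T: a = 984400/(0.85 × 41 × 510) = 55.4 mm.

a ≈ 55.4 mm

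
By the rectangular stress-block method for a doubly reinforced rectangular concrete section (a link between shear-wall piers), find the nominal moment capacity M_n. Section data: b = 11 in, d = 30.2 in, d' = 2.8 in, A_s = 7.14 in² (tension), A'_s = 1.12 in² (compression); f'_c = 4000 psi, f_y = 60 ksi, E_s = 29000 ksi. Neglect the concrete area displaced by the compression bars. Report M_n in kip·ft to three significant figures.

M_n ≈ 917 kip·ft

Assume both steels yield.
a = (A_s − A'_s) f_y/(0.85 f'_c b) = (7.14 − 1.12) × 60/(0.85 × 4 × 11) = 9.658 in.
c = a/β₁ = 9.658/0.85 = 11.362 in; ε'_s = 0.003(c − d')/c = 0.0023 ≥ ε_y = 0.0021, so the compression steel yields.
M_n = (A_s − A'_s) f_y (d − a/2) + A'_s f_y (d − d') = 361.2 × (30.2 − 4.829) + 67.2 × (30.2 − 2.8) = 9164.0 + 1841.3 = 11005.3 kip·in = 11005.3/12 = 917.11 kip·ft.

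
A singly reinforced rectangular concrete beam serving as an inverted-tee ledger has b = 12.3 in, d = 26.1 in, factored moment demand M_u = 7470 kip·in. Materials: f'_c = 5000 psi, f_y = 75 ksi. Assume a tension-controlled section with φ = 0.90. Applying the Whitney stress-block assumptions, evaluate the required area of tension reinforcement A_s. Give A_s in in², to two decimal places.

M_n = M_u/φ = 7470/0.90 = 8300 kip·in.
From M_n = 0.85 f'_c a b (d − a/2):
a = d − √(d² − 2M_n/(0.85 f'_c b)) = 26.1 − √(26.1² − 2 × 8300/(0.85 × 5 × 12.3)) = 7.030 in.
A_s = 0.85 f'_c a b / f_y = 0.85 × 5 × 7.030 × 12.3 / 75 = 4.900 in².

A_s ≈ 4.90 in²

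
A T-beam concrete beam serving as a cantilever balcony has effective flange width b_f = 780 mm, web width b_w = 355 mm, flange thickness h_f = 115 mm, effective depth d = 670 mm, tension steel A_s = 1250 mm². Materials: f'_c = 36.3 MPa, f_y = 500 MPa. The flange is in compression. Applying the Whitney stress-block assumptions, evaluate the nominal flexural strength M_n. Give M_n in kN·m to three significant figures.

Tension: T = A_s f_y = 1250 × 500 = 625000 N.
Try a within the flange: a = T/(0.85 f'_c b_f) = 625000/(0.85 × 36.3 × 780) = 25.97 mm.
Since a = 25.97 ≤ h_f = 115 mm, the stress block lies entirely in the flange; analyse as a rectangular beam of width b_f.
M_n = T(d − a/2) = 625000 × (670 − 12.985) = 410.63 × 10⁶ N·mm.
M_n = 410.63 kN·m.

M_n ≈ 411 kN·m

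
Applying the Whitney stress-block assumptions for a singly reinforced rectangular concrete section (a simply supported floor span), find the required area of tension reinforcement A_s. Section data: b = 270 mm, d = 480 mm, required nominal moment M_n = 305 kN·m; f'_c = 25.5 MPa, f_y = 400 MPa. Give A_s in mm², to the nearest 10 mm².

A_s ≈ 1830 mm²

With M_n = 0.85 f'_c a b (d − a/2), solve the quadratic for a:
a = d − √(d² − 2M_n/(0.85 f'_c b)) = 480 − √(480² − 2 × 305×10⁶/(0.85 × 25.5 × 270)) = 124.80 mm.
A_s = 0.85 f'_c a b / f_y = 0.85 × 25.5 × 124.80 × 270 / 400 = 1825.9 mm².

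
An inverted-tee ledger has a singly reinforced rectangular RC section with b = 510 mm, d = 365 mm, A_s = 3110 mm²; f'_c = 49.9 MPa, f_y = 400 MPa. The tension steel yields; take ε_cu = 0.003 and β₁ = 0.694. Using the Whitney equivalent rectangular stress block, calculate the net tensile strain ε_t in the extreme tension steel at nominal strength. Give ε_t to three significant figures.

a = A_s f_y/(0.85 f'_c b) = 57.51 mm.
β₁ = 0.694, so c = a/β₁ = 57.51/0.694 = 82.87 mm.
From the linear strain diagram with ε_cu = 0.003: ε_t = 0.003 (d − c)/c = 0.003 × (365 − 82.87)/82.87 = 0.0102.
Since ε_t ≥ 0.005, the section is tension-controlled.

ε_t ≈ 0.0102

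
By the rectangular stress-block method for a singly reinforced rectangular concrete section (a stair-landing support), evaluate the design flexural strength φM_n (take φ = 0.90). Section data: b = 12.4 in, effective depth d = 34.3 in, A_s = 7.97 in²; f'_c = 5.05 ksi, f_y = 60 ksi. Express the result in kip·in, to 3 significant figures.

T = A_s f_y = 7.97 × 60 = 478.2 kips.
a = T/(0.85 f'_c b) = 478.2/(0.85 × 5.05 × 12.4) = 8.984 in.
M_n = T(d − a/2) = 478.2 × (34.3 − 4.492) = 14254.2 kip·in.
φM_n = 0.90 × 14254.2 = 12828.8 kip·in.

φM_n ≈ 12800 kip·in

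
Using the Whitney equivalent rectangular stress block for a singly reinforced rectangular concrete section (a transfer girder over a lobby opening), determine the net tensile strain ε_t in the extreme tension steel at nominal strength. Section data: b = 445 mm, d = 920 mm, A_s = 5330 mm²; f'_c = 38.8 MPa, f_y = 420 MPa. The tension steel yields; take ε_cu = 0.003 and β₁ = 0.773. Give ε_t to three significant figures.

a = A_s f_y/(0.85 f'_c b) = 152.53 mm.
β₁ = 0.773, so c = a/β₁ = 152.53/0.773 = 197.32 mm.
From the linear strain diagram with ε_cu = 0.003: ε_t = 0.003 (d − c)/c = 0.003 × (920 − 197.32)/197.32 = 0.0110.
Since ε_t ≥ 0.005, the section is tension-controlled.

ε_t ≈ 0.0110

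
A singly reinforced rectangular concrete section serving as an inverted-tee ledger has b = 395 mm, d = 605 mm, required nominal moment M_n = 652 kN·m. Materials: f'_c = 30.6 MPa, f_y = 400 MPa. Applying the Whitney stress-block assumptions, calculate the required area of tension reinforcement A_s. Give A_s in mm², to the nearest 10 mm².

With M_n = 0.85 f'_c a b (d − a/2), solve the quadratic for a:
a = d − √(d² − 2M_n/(0.85 f'_c b)) = 605 − √(605² − 2 × 652×10⁶/(0.85 × 30.6 × 395)) = 116.02 mm.
A_s = 0.85 f'_c a b / f_y = 0.85 × 30.6 × 116.02 × 395 / 400 = 2980.0 mm².

A_s ≈ 2980 mm²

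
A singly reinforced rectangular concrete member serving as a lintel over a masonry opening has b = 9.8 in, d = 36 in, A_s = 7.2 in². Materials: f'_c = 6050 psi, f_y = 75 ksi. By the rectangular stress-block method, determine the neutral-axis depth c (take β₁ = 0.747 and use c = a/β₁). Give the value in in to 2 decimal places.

c ≈ 14.34 in

T = A_s f_y = 7.2 × 75 = 540 kips.
a = T/(0.85 f'_c b) = 540/(0.85 × 6.05 × 9.8) = 10.7150 in.
With β₁ = 0.747, c = a/β₁ = 10.7150/0.747 = 14.34 in.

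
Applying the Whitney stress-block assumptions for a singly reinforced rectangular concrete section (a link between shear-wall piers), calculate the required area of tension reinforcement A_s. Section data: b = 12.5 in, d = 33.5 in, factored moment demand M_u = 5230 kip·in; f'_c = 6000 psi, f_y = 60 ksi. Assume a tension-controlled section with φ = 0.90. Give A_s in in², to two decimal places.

M_n = M_u/φ = 5230/0.90 = 5811.11 kip·in.
From M_n = 0.85 f'_c a b (d − a/2):
a = d − √(d² − 2M_n/(0.85 f'_c b)) = 33.5 − √(33.5² − 2 × 5811.11/(0.85 × 6 × 12.5)) = 2.842 in.
A_s = 0.85 f'_c a b / f_y = 0.85 × 6 × 2.842 × 12.5 / 60 = 3.020 in².

A_s ≈ 3.02 in²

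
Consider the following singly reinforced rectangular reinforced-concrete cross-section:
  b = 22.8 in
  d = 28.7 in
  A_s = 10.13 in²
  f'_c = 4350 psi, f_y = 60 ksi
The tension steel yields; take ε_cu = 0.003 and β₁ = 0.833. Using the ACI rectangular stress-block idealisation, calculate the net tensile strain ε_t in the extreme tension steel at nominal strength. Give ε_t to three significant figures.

ε_t ≈ 0.00695

a = A_s f_y/(0.85 f'_c b) = 7.210 in.
β₁ = 0.833, so c = a/β₁ = 7.210/0.833 = 8.655 in.
From the linear strain diagram with ε_cu = 0.003: ε_t = 0.003 (d − c)/c = 0.003 × (28.7 − 8.655)/8.655 = 0.00695.
Since ε_t ≥ 0.005, the section is tension-controlled.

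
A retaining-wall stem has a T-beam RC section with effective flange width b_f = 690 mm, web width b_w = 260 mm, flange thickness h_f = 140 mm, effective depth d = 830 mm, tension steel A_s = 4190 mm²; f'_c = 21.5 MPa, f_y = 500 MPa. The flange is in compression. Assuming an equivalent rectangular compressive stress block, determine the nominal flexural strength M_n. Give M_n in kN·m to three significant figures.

M_n ≈ 1560 kN·m

Tension: T = A_s f_y = 4190 × 500 = 2095000 N.
Try a within the flange: a = T/(0.85 f'_c b_f) = 2095000/(0.85 × 21.5 × 690) = 166.14 mm.
a = 166.14 > h_f = 140 mm: the block extends into the web. Split into flange-overhang and web parts.
C_f = 0.85 f'_c (b_f − b_w) h_f = 0.85 × 21.5 × (690 − 260) × 140 = 1100155 N.
Remaining web compression depth: a_w = (T − C_f)/(0.85 f'_c b_w) = (2095000 − 1100155)/(0.85 × 21.5 × 260) = 209.37 mm.
M_n = C_f(d − h_f/2) + (T − C_f)(d − a_w/2) = 1100155 × (830 − 70) + 994845 × (830 − 104.685) = 836.12 + 721.58 = 1557.70 × 10⁶ N·mm.
M_n = 1557.70 kN·m.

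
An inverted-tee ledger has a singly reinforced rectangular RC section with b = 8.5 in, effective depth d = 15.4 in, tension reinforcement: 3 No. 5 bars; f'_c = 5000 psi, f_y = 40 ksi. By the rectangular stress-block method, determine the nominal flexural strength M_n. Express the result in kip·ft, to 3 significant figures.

M_n ≈ 46.1 kip·ft

A_s = 3 × 0.31 = 0.93 in².
T = A_s f_y = 0.93 × 40 = 37.2 kips.
a = T/(0.85 f'_c b) = 37.2/(0.85 × 5 × 8.5) = 1.030 in.
M_n = T(d − a/2) = 37.2 × (15.4 − 0.515) = 553.7 kip·in = 553.7/12 = 46.14 kip·ft.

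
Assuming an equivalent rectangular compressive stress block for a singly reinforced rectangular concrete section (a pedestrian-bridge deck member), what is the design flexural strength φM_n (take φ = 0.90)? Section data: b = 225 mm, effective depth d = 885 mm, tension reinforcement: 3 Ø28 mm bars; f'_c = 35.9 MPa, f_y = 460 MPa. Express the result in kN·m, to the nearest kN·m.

A_s = 3 × 616 = 1848 mm².
T = A_s f_y = 1848 × 460 = 850080 N = 850.08 kN.
From C = T: a = T/(0.85 f'_c b) = 850080/(0.85 × 35.9 × 225) = 123.81 mm.
M_n = T(d − a/2) = 850.08 kN × (885 − 61.905) mm = 699.70 kN·m.
φM_n = 0.90 × 699.70 = 629.73 kN·m.

φM_n ≈ 630 kN·m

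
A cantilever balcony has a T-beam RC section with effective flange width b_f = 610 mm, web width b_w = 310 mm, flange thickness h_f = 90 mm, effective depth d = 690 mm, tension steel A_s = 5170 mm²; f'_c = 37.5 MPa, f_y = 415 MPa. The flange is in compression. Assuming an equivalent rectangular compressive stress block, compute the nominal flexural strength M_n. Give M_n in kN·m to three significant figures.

Tension: T = A_s f_y = 5170 × 415 = 2145550 N.
Try a within the flange: a = T/(0.85 f'_c b_f) = 2145550/(0.85 × 37.5 × 610) = 110.35 mm.
a = 110.35 > h_f = 90 mm: the block extends into the web. Split into flange-overhang and web parts.
C_f = 0.85 f'_c (b_f − b_w) h_f = 0.85 × 37.5 × (610 − 310) × 90 = 860625 N.
Remaining web compression depth: a_w = (T − C_f)/(0.85 f'_c b_w) = (2145550 − 860625)/(0.85 × 37.5 × 310) = 130.04 mm.
M_n = C_f(d − h_f/2) + (T − C_f)(d − a_w/2) = 860625 × (690 − 45) + 1284925 × (690 − 65.02) = 555.10 + 803.05 = 1358.15 × 10⁶ N·mm.
M_n = 1358.15 kN·m.

M_n ≈ 1360 kN·m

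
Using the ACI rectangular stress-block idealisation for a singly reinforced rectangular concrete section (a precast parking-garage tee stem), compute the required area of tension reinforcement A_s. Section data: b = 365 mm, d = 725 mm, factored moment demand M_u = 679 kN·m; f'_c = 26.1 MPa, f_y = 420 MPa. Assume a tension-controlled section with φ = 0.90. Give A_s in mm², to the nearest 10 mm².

M_n = M_u/φ = 679/0.90 = 754.444 kN·m.
With M_n = 0.85 f'_c a b (d − a/2), solve the quadratic for a:
a = d − √(d² − 2M_n/(0.85 f'_c b)) = 725 − √(725² − 2 × 754.444×10⁶/(0.85 × 26.1 × 365)) = 142.52 mm.
A_s = 0.85 f'_c a b / f_y = 0.85 × 26.1 × 142.52 × 365 / 420 = 2747.8 mm².

A_s ≈ 2750 mm²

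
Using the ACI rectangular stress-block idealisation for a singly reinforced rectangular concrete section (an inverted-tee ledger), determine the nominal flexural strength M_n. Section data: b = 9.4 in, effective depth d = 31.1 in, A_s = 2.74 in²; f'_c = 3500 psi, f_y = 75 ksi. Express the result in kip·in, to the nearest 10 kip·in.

T = A_s f_y = 2.74 × 75 = 205.5 kips.
a = T/(0.85 f'_c b) = 205.5/(0.85 × 3.5 × 9.4) = 7.348 in.
M_n = T(d − a/2) = 205.5 × (31.1 − 3.674) = 5636.0 kip·in.

M_n ≈ 5640 kip·in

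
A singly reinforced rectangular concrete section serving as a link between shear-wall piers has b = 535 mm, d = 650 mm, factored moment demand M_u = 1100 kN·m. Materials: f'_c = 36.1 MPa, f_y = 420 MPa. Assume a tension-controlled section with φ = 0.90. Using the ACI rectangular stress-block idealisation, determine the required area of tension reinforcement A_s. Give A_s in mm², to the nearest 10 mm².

M_n = M_u/φ = 1100/0.90 = 1222.22 kN·m.
With M_n = 0.85 f'_c a b (d − a/2), solve the quadratic for a:
a = d − √(d² − 2M_n/(0.85 f'_c b)) = 650 − √(650² − 2 × 1222.22×10⁶/(0.85 × 36.1 × 535)) = 126.93 mm.
A_s = 0.85 f'_c a b / f_y = 0.85 × 36.1 × 126.93 × 535 / 420 = 4961.3 mm².

A_s ≈ 4960 mm²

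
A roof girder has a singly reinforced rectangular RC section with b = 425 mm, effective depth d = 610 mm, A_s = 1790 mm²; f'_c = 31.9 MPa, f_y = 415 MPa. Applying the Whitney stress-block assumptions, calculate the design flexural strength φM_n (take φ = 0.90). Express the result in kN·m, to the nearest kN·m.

φM_n ≈ 386 kN·m

T = A_s f_y = 1790 × 415 = 742850 N = 742.85 kN.
From C = T: a = T/(0.85 f'_c b) = 742850/(0.85 × 31.9 × 425) = 64.46 mm.
M_n = T(d − a/2) = 742.85 kN × (610 − 32.23) mm = 429.20 kN·m.
φM_n = 0.90 × 429.20 = 386.28 kN·m.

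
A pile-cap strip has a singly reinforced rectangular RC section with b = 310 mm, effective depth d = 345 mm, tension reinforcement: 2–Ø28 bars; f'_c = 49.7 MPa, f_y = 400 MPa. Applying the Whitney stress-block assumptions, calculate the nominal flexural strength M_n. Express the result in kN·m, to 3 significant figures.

A_s = 2 × 616 = 1232 mm².
T = A_s f_y = 1232 × 400 = 492800 N = 492.8 kN.
From C = T: a = T/(0.85 f'_c b) = 492800/(0.85 × 49.7 × 310) = 37.63 mm.
M_n = T(d − a/2) = 492.8 kN × (345 − 18.815) mm = 160.74 kN·m.

M_n ≈ 161 kN·m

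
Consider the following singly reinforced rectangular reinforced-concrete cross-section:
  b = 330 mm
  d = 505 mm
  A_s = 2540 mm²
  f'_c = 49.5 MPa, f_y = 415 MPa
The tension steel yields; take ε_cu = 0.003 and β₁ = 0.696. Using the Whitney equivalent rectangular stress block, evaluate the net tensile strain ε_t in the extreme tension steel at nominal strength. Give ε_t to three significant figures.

ε_t ≈ 0.0109

a = A_s f_y/(0.85 f'_c b) = 75.92 mm.
β₁ = 0.696, so c = a/β₁ = 75.92/0.696 = 109.08 mm.
From the linear strain diagram with ε_cu = 0.003: ε_t = 0.003 (d − c)/c = 0.003 × (505 − 109.08)/109.08 = 0.0109.
Since ε_t ≥ 0.005, the section is tension-controlled.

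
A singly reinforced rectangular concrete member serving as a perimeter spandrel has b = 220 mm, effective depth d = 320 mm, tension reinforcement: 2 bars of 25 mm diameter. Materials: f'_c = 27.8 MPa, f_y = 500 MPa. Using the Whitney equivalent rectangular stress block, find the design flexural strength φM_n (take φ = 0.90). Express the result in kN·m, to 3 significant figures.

A_s = 2 × 491 = 982 mm².
T = A_s f_y = 982 × 500 = 491000 N = 491 kN.
From C = T: a = T/(0.85 f'_c b) = 491000/(0.85 × 27.8 × 220) = 94.45 mm.
M_n = T(d − a/2) = 491 kN × (320 − 47.225) mm = 133.93 kN·m.
φM_n = 0.90 × 133.93 = 120.54 kN·m.

φM_n ≈ 121 kN·m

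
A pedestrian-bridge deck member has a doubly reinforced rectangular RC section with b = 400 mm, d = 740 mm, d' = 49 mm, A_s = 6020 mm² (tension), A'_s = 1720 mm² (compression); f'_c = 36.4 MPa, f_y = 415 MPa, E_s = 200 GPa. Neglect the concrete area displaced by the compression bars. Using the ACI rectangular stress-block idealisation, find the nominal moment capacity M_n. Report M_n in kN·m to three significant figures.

M_n ≈ 1690 kN·m

Assume both tension and compression steel yield.
Net tension couple steel: A_s − A'_s = 4300 mm².
a = (A_s − A'_s) f_y / (0.85 f'_c b) = 1784500/(0.85 × 36.4 × 400) = 144.19 mm.
c = a/β₁ = 144.19/0.79 = 182.52 mm; ε'_s = 0.003(c − d')/c = 0.0022 ≥ f_y/E_s = 0.0021, so compression steel does yield.
M_n = (A_s − A'_s) f_y (d − a/2) + A'_s f_y (d − d') = [1784500 × (740 − 72.095) + 713800 × (740 − 49)] × 10⁻⁶ = 1191.88 + 493.24 = 1685.12 kN·m.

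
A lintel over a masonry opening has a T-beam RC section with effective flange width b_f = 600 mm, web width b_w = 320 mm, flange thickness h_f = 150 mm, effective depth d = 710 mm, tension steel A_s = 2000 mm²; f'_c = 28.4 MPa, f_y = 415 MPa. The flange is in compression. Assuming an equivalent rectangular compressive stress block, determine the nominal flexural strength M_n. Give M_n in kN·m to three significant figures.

Tension: T = A_s f_y = 2000 × 415 = 830000 N.
Try a within the flange: a = T/(0.85 f'_c b_f) = 830000/(0.85 × 28.4 × 600) = 57.30 mm.
Since a = 57.30 ≤ h_f = 150 mm, the stress block lies entirely in the flange; analyse as a rectangular beam of width b_f.
M_n = T(d − a/2) = 830000 × (710 − 28.65) = 565.52 × 10⁶ N·mm.
M_n = 565.52 kN·m.

M_n ≈ 566 kN·m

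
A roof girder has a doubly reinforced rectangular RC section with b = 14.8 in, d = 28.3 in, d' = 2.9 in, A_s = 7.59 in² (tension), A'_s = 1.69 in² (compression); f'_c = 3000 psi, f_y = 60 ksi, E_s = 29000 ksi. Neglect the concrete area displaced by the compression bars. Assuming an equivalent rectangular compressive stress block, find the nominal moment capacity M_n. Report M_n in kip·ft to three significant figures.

M_n ≈ 911 kip·ft

Assume both steels yield.
a = (A_s − A'_s) f_y/(0.85 f'_c b) = (7.59 − 1.69) × 60/(0.85 × 3 × 14.8) = 9.380 in.
c = a/β₁ = 9.380/0.85 = 11.035 in; ε'_s = 0.003(c − d')/c = 0.0022 ≥ ε_y = 0.0021, so the compression steel yields.
M_n = (A_s − A'_s) f_y (d − a/2) + A'_s f_y (d − d') = 354 × (28.3 − 4.69) + 101.4 × (28.3 − 2.9) = 8357.9 + 2575.6 = 10933.5 kip·in = 10933.5/12 = 911.13 kip·ft.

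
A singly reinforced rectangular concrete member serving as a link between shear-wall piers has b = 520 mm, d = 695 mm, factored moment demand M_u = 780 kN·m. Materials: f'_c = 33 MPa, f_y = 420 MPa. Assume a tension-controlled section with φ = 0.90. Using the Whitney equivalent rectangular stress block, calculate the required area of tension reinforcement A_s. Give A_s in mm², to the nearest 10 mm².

A_s ≈ 3180 mm²

M_n = M_u/φ = 780/0.90 = 866.667 kN·m.
With M_n = 0.85 f'_c a b (d − a/2), solve the quadratic for a:
a = d − √(d² − 2M_n/(0.85 f'_c b)) = 695 − √(695² − 2 × 866.667×10⁶/(0.85 × 33 × 520)) = 91.52 mm.
A_s = 0.85 f'_c a b / f_y = 0.85 × 33 × 91.52 × 520 / 420 = 3178.4 mm².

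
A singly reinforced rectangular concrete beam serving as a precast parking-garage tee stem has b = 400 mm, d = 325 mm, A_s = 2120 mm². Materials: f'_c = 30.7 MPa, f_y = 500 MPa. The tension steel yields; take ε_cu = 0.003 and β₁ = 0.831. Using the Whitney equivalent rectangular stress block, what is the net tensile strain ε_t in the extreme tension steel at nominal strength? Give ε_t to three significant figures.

ε_t ≈ 0.00498

a = A_s f_y/(0.85 f'_c b) = 101.55 mm.
β₁ = 0.831, so c = a/β₁ = 101.55/0.831 = 122.20 mm.
From the linear strain diagram with ε_cu = 0.003: ε_t = 0.003 (d − c)/c = 0.003 × (325 − 122.20)/122.20 = 0.00498.
ε_t is between 0.004 and 0.005 — transition zone.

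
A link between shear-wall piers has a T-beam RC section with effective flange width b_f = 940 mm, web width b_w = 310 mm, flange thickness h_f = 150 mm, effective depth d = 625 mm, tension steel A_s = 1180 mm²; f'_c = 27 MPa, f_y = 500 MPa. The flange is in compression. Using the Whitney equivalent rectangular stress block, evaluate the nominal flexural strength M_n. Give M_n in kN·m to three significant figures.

M_n ≈ 361 kN·m

Tension: T = A_s f_y = 1180 × 500 = 590000 N.
Try a within the flange: a = T/(0.85 f'_c b_f) = 590000/(0.85 × 27 × 940) = 27.35 mm.
Since a = 27.35 ≤ h_f = 150 mm, the stress block lies entirely in the flange; analyse as a rectangular beam of width b_f.
M_n = T(d − a/2) = 590000 × (625 − 13.675) = 360.68 × 10⁶ N·mm.
M_n = 360.68 kN·m.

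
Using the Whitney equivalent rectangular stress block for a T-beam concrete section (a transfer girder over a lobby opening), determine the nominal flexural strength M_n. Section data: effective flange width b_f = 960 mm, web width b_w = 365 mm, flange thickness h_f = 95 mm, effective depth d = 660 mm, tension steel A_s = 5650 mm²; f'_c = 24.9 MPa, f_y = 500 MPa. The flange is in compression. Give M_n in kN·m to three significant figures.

Tension: T = A_s f_y = 5650 × 500 = 2825000 N.
Try a within the flange: a = T/(0.85 f'_c b_f) = 2825000/(0.85 × 24.9 × 960) = 139.04 mm.
a = 139.04 > h_f = 95 mm: the block extends into the web. Split into flange-overhang and web parts.
C_f = 0.85 f'_c (b_f − b_w) h_f = 0.85 × 24.9 × (960 − 365) × 95 = 1196352 N.
Remaining web compression depth: a_w = (T − C_f)/(0.85 f'_c b_w) = (2825000 − 1196352)/(0.85 × 24.9 × 365) = 210.82 mm.
M_n = C_f(d − h_f/2) + (T − C_f)(d − a_w/2) = 1196352 × (660 − 47.5) + 1628648 × (660 − 105.41) = 732.77 + 903.23 = 1636.00 × 10⁶ N·mm.
M_n = 1636.00 kN·m.

M_n ≈ 1640 kN·m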